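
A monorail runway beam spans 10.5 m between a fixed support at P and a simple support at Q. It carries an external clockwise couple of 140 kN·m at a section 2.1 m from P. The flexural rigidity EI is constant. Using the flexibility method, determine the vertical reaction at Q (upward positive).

Release the roller at Q. Primary structure: cantilever fixed at P.
Primary-structure tip deflection at Q by superposition:
  clockwise couple 140 at a = 2.1: M₀a(2L − a)/(2EI) = 2778/EI
Tip deflection under a unit load at Q: L³/(3EI) = 385.9/EI.
Compatibility at Q: δ_0 − R_Q·δ_{QQ} = 0, so R_Q = 2778/385.9 = 7.2 kN.

R_Q = 7.2 kN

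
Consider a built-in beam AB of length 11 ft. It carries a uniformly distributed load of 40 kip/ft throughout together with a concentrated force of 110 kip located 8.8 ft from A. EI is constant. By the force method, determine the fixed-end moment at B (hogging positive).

Release both end moments; the primary structure is a simply-supported span AB with redundants M_A and M_B.
On the primary (simply-supported) span, the end slopes from the loading are:
  at A: UDL 40: wL³/(24EI) = 2218/EI
  at B: UDL 40: wL³/(24EI) = 2218/EI
  at A: point load 110 at a = 8.8: Pab(L + b)/(6LEI) = 425.9/EI
  at B: point load 110 at a = 8.8: Pab(L + a)/(6LEI) = 638.9/EI
  θ_A0 = 2644/EI,  θ_B0 = 2857/EI
Flexibility coefficients: a unit moment at one end gives L/(3EI) there and L/(6EI) at the far end, so f₁₁ = f₂₂ = 3.667/EI and f₁₂ = f₂₁ = 1.833/EI.
Compatibility — zero rotation at each built-in end:
  3.667 M_A + 1.833 M_B = 2644
  1.833 M_A + 3.667 M_B = 2857
Solving the pair gives M_A = 442.1 kip·ft and M_B = 558.2 kip·ft (hogging).

M_B = 558.2 kip·ft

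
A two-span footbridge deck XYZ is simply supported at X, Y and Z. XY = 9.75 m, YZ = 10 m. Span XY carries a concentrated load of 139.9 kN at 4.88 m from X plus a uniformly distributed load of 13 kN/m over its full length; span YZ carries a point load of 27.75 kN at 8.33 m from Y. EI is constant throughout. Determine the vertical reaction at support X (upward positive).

R_X = 111.3 kN

Release continuity at Y by inserting a hinge; the redundant is the internal moment M_Y. The primary structure is two simply-supported spans XY and YZ.
End slopes at the hinge Y, treating each span as simply supported:
  span XY: point load 139.9 at a = 4.88: Pab(L + a)/(6LEI) = 831.5/EI
  span XY: UDL 13: wL³/(24EI) = 502/EI
  span YZ: point load 27.75 at a = 8.33: Pab(L + b)/(6LEI) = 75.08/EI
  relative rotation θ_0 = (1334 + 75.08)/EI = 1409/EI
A unit hogging moment at Y produces rotation L₁/(3EI) + L₂/(3EI) = 6.583/EI.
Compatibility: M_Y·(L₁+L₂)/(3EI) = θ_0, giving M_Y = 214 kN·m (hogging).
Span XY, ΣM about X with M_Y applied at Y: R_Y^{XY}·9.75 = 1301 + 214, so R_Y^{XY} = 155.3 kN and R_X = 266.6 − 155.3 = 111.3 kN.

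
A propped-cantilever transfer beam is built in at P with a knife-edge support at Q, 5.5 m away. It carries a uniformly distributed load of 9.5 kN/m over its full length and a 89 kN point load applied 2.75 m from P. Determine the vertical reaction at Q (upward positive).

R_Q = 47.41 kN

Choose R_Q as the redundant. The primary structure is the cantilever fixed at P.
Deflection at Q on the released cantilever, summing each load's contribution:
  UDL 9.5: wL⁴/(8EI) = 1087/EI
  point load 89 at a = 2.75: Pa²(3L − a)/(6EI) = 1542/EI
  δ_0 = 2629/EI
Tip deflection under a unit load at Q: L³/(3EI) = 55.46/EI.
The prop prevents deflection at Q: R_Q = δ_0/δ_{QQ} = 2629/55.46 = 47.41 kN.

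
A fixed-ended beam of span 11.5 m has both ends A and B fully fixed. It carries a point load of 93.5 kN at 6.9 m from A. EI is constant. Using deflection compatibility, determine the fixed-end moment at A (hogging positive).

M_A = 103.2 kN·m

Release both end moments; the primary structure is a simply-supported span AB with redundants M_A and M_B.
Simple-span end rotations at A and B under the given loads:
  at A: point load 93.5 at a = 6.9: Pab(L + b)/(6LEI) = 692.5/EI
  at B: point load 93.5 at a = 6.9: Pab(L + a)/(6LEI) = 791.4/EI
  θ_A0 = 692.5/EI,  θ_B0 = 791.4/EI
Flexibility coefficients: a unit moment at one end gives L/(3EI) there and L/(6EI) at the far end, so f₁₁ = f₂₂ = 3.833/EI and f₁₂ = f₂₁ = 1.917/EI.
Compatibility — zero rotation at each built-in end:
  3.833 M_A + 1.917 M_B = 692.5
  1.917 M_A + 3.833 M_B = 791.4
Solving the pair gives M_A = 103.2 kN·m and M_B = 154.8 kN·m (hogging).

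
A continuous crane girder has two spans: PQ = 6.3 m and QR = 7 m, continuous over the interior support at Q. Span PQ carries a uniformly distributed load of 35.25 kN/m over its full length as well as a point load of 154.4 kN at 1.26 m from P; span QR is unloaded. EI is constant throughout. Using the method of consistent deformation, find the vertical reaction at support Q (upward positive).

Release continuity at Q by inserting a hinge; the redundant is the internal moment M_Q. The primary structure is two simply-supported spans PQ and QR.
Rotations at Q on the released spans (each span's end-slope, ×1/EI):
  span PQ: UDL 35.25: wL³/(24EI) = 367.3/EI
  span PQ: point load 154.4 at a = 1.26: Pab(L + a)/(6LEI) = 196.1/EI
  relative rotation θ_0 = (563.4 + 0)/EI = 563.4/EI
A unit hogging moment at Q produces rotation L₁/(3EI) + L₂/(3EI) = 4.433/EI.
Compatibility: M_Q·(L₁+L₂)/(3EI) = θ_0, giving M_Q = 127.1 kN·m (hogging).
Span PQ, ΣM about P with M_Q applied at Q: R_Q^{PQ}·6.3 = 894.1 + 127.1, so R_Q^{PQ} = 162.1 kN and R_P = 376.5 − 162.1 = 214.4 kN.
Span QR, ΣM about R: R_Q^{QR}·7 = 0 + 127.1, so R_Q^{QR} = 18.15 kN and R_R = 0 − 18.15 = -18.15 kN.
R_Q = 162.1 + 18.15 = 180.2 kN.

R_Q = 180.2 kN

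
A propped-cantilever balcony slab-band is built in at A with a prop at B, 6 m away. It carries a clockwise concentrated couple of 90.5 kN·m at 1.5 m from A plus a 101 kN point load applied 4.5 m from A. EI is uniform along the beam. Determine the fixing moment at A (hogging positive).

Remove the prop at B; the released (primary) structure is a cantilever built in at A.
Deflection at B on the released cantilever, summing each load's contribution:
  clockwise couple 90.5 at a = 1.5: M₀a(2L − a)/(2EI) = 712.7/EI
  point load 101 at a = 4.5: Pa²(3L − a)/(6EI) = 4602/EI
  δ_0 = 5314/EI
Flexibility coefficient — unit upward force at B: δ_{BB} = L³/(3EI) = 72/EI.
Compatibility at B: δ_0 − R_B·δ_{BB} = 0, so R_B = 5314/72 = 73.81 kN.
Moment equilibrium about A: M_A = Σ(load moments about A) − R_B·L = 545 − 73.81×6 = 102.1 kN·m.

M_A = 102.1 kN·m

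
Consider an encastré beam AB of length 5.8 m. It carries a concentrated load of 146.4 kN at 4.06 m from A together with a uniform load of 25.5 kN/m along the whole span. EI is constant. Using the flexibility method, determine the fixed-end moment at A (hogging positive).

M_A = 125 kN·m

Release both end moments; the primary structure is a simply-supported span AB with redundants M_A and M_B.
On the primary (simply-supported) span, the end slopes from the loading are:
  at A: point load 146.4 at a = 4.06: Pab(L + b)/(6LEI) = 224.1/EI
  at B: point load 146.4 at a = 4.06: Pab(L + a)/(6LEI) = 293/EI
  at A: UDL 25.5: wL³/(24EI) = 207.3/EI
  at B: UDL 25.5: wL³/(24EI) = 207.3/EI
  θ_A0 = 431.4/EI,  θ_B0 = 500.3/EI
Flexibility coefficients: a unit moment at one end gives L/(3EI) there and L/(6EI) at the far end, so f₁₁ = f₂₂ = 1.933/EI and f₁₂ = f₂₁ = 0.9667/EI.
Compatibility — zero rotation at each built-in end:
  1.933 M_A + 0.9667 M_B = 431.4
  0.9667 M_A + 1.933 M_B = 500.3
Solving the pair gives M_A = 125 kN·m and M_B = 196.3 kN·m (hogging).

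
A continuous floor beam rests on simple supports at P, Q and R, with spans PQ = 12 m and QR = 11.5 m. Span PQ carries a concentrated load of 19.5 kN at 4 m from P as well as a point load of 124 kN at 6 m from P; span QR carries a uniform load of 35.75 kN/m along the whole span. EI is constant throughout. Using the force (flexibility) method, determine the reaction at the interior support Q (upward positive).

Release continuity at Q by inserting a hinge; the redundant is the internal moment M_Q. The primary structure is two simply-supported spans PQ and QR.
End slopes at the hinge Q, treating each span as simply supported:
  span PQ: point load 19.5 at a = 4: Pab(L + a)/(6LEI) = 138.7/EI
  span PQ: point load 124 at a = 6: Pab(L + a)/(6LEI) = 1116/EI
  span QR: UDL 35.75: wL³/(24EI) = 2265/EI
  relative rotation θ_0 = (1255 + 2265)/EI = 3520/EI
A unit hogging moment at Q produces rotation L₁/(3EI) + L₂/(3EI) = 7.833/EI.
Slope continuity at Q: θ_0 = M_Q·7.833/EI, so M_Q = 3520/7.833 = 449.4 kN·m (hogging).
Span PQ, ΣM about P with M_Q applied at Q: R_Q^{PQ}·12 = 822 + 449.4, so R_Q^{PQ} = 105.9 kN and R_P = 143.5 − 105.9 = 37.55 kN.
Span QR, ΣM about R: R_Q^{QR}·11.5 = 2364 + 449.4, so R_Q^{QR} = 244.6 kN and R_R = 411.1 − 244.6 = 166.5 kN.
R_Q = 105.9 + 244.6 = 350.6 kN.

R_Q = 350.6 kN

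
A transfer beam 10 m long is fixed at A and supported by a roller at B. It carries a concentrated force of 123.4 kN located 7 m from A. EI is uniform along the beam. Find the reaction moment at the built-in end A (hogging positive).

Take the reaction at B as the redundant and release it; the primary structure is a cantilever fixed at A.
Free-end deflection of the primary structure under the applied loading (downward +):
  point load 123.4 at a = 7: Pa²(3L − a)/(6EI) = 23179/EI
Tip deflection under a unit load at B: L³/(3EI) = 333.3/EI.
Compatibility at B: δ_0 − R_B·δ_{BB} = 0, so R_B = 23179/333.3 = 69.54 kN.
Moment equilibrium about A: M_A = Σ(load moments about A) − R_B·L = 863.8 − 69.54×10 = 168.4 kN·m.

M_A = 168.4 kN·m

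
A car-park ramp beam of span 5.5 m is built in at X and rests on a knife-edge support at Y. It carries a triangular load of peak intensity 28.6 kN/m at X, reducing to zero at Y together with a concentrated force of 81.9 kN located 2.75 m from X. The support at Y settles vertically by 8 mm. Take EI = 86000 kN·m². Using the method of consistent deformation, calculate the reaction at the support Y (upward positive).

Release the roller at Y. Primary structure: cantilever fixed at X.
Downward deflection at the released point Y due to the loads:
  triangular load, peak 28.6 at the fixed end: w₀L⁴/(30EI) = 872.4/EI
  point load 81.9 at a = 2.75: Pa²(3L − a)/(6EI) = 1419/EI
  δ_0 = 2292/EI
Flexibility coefficient — unit upward force at Y: δ_{YY} = L³/(3EI) = 55.46/EI.
With EI = 86000 kN·m²: δ_0 = 0.026648 m and δ_{YY} = 0.000645 m/kN.
Compatibility — the beam at Y must follow the support down by 0.008 m: δ_0 − R_Y·δ_{YY} = 0.008, so R_Y = (0.026648 − 0.008)/0.000645 = 28.92 kN.

R_Y = 28.92 kN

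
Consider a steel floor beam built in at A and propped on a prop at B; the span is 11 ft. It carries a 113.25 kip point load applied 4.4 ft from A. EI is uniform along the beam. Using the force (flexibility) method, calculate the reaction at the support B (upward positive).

R_B = 23.56 kip

Take the reaction at B as the redundant and release it; the primary structure is a cantilever fixed at A.
Downward deflection at the released point B due to the loads:
  point load 113.25 at a = 4.4: Pa²(3L − a)/(6EI) = 10451/EI
Flexibility coefficient — unit upward force at B: δ_{BB} = L³/(3EI) = 443.7/EI.
The prop prevents deflection at B: R_B = δ_0/δ_{BB} = 10451/443.7 = 23.56 kip.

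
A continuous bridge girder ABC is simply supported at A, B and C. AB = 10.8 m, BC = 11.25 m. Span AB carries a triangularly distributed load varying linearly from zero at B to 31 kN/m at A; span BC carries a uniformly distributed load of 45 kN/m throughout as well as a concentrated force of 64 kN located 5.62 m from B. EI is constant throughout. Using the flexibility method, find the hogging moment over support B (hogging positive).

M_B = 535.4 kN·m

Release continuity at B by inserting a hinge; the redundant is the internal moment M_B. The primary structure is two simply-supported spans AB and BC.
Rotations at B on the released spans (each span's end-slope, ×1/EI):
  span AB: triangular load, peak 31: 7w₀L³/(360EI) = 759.3/EI
  span BC: UDL 45: wL³/(24EI) = 2670/EI
  span BC: point load 64 at a = 5.62: Pab(L + b)/(6LEI) = 506.4/EI
  relative rotation θ_0 = (759.3 + 3176)/EI = 3935/EI
A unit hogging moment at B produces rotation L₁/(3EI) + L₂/(3EI) = 7.35/EI.
Compatibility: M_B·(L₁+L₂)/(3EI) = θ_0, giving M_B = 535.4 kN·m (hogging).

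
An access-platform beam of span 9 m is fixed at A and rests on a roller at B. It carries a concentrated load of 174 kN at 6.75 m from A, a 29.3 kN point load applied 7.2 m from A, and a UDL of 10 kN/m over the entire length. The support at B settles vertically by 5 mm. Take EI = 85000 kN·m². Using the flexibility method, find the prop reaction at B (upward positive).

Release the roller at B. Primary structure: cantilever fixed at A.
Deflection at B on the released cantilever, summing each load's contribution:
  point load 174 at a = 6.75: Pa²(3L − a)/(6EI) = 26757/EI
  point load 29.3 at a = 7.2: Pa²(3L − a)/(6EI) = 5012/EI
  UDL 10: wL⁴/(8EI) = 8201/EI
  δ_0 = 39970/EI
Flexibility coefficient — unit upward force at B: δ_{BB} = L³/(3EI) = 243/EI.
With EI = 85000 kN·m²: δ_0 = 0.47024 m and δ_{BB} = 0.002859 m/kN.
Compatibility — the beam at B must follow the support down by 0.005 m: δ_0 − R_B·δ_{BB} = 0.005, so R_B = (0.47024 − 0.005)/0.002859 = 162.7 kN.

R_B = 162.7 kN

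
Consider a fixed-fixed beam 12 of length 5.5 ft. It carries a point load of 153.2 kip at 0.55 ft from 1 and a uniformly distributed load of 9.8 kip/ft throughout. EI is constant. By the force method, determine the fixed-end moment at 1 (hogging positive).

Release both end moments; the primary structure is a simply-supported span 12 with redundants M_1 and M_2.
End rotations of the released simple span under the applied load (×1/EI):
  at 1: point load 153.2 at a = 0.55: Pab(L + b)/(6LEI) = 132.1/EI
  at 2: point load 153.2 at a = 0.55: Pab(L + a)/(6LEI) = 76.47/EI
  at 1: UDL 9.8: wL³/(24EI) = 67.94/EI
  at 2: UDL 9.8: wL³/(24EI) = 67.94/EI
  θ_10 = 200/EI,  θ_20 = 144.4/EI
Flexibility coefficients: a unit moment at one end gives L/(3EI) there and L/(6EI) at the far end, so f₁₁ = f₂₂ = 1.833/EI and f₁₂ = f₂₁ = 0.9167/EI.
Compatibility — zero rotation at each built-in end:
  1.833 M_1 + 0.9167 M_2 = 200
  0.9167 M_1 + 1.833 M_2 = 144.4
Solving the pair gives M_1 = 92.95 kip·ft and M_2 = 32.29 kip·ft (hogging).

M_1 = 92.95 kip·ft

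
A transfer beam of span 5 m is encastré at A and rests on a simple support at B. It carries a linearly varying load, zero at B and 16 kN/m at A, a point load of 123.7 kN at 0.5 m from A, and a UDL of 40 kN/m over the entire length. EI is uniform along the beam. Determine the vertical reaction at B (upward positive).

R_B = 84.79 kN

Choose R_B as the redundant. The primary structure is the cantilever fixed at A.
Free-end deflection of the primary structure under the applied loading (downward +):
  triangular load, peak 16 at the fixed end: w₀L⁴/(30EI) = 333.3/EI
  point load 123.7 at a = 0.5: Pa²(3L − a)/(6EI) = 74.74/EI
  UDL 40: wL⁴/(8EI) = 3125/EI
  δ_0 = 3533/EI
Tip deflection under a unit load at B: L³/(3EI) = 41.67/EI.
Compatibility at B: δ_0 − R_B·δ_{BB} = 0, so R_B = 3533/41.67 = 84.79 kN.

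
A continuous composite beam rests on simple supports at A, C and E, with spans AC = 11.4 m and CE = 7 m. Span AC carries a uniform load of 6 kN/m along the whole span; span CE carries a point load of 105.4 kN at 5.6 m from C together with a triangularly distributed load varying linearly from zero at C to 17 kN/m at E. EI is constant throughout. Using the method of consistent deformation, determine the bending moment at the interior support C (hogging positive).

Release continuity at C by inserting a hinge; the redundant is the internal moment M_C. The primary structure is two simply-supported spans AC and CE.
Rotations at C on the released spans (each span's end-slope, ×1/EI):
  span AC: UDL 6: wL³/(24EI) = 370.4/EI
  span CE: point load 105.4 at a = 5.6: Pab(L + b)/(6LEI) = 165.3/EI
  span CE: triangular load, peak 17: 7w₀L³/(360EI) = 113.4/EI
  relative rotation θ_0 = (370.4 + 278.6)/EI = 649/EI
A unit hogging moment at C produces rotation L₁/(3EI) + L₂/(3EI) = 6.133/EI.
Compatibility: M_C·(L₁+L₂)/(3EI) = θ_0, giving M_C = 105.8 kN·m (hogging).

M_C = 105.8 kN·m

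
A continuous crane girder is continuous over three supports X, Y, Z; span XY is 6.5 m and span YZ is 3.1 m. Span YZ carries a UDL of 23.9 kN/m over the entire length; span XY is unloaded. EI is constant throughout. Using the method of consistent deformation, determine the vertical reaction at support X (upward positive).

R_X = -1.426 kN

Take M_Y as the redundant. Released structure: two simple spans XY and YZ with a hinge at Y.
Discontinuity in slope at Y on the released structure — sum the simple-span end rotations:
  span YZ: UDL 23.9: wL³/(24EI) = 29.67/EI
  relative rotation θ_0 = (0 + 29.67)/EI = 29.67/EI
A unit hogging moment at Y produces rotation L₁/(3EI) + L₂/(3EI) = 3.2/EI.
Slope continuity at Y: θ_0 = M_Y·3.2/EI, so M_Y = 29.67/3.2 = 9.271 kN·m (hogging).
Span XY, ΣM about X with M_Y applied at Y: R_Y^{XY}·6.5 = 0 + 9.271, so R_Y^{XY} = 1.426 kN and R_X = 0 − 1.426 = -1.426 kN.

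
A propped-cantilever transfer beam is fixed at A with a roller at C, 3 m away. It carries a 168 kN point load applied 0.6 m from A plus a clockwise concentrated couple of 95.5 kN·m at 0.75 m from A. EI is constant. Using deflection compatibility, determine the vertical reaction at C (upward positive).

Take the reaction at C as the redundant and release it; the primary structure is a cantilever fixed at A.
Deflection at C on the released cantilever, summing each load's contribution:
  point load 168 at a = 0.6: Pa²(3L − a)/(6EI) = 84.67/EI
  clockwise couple 95.5 at a = 0.75: M₀a(2L − a)/(2EI) = 188/EI
  δ_0 = 272.7/EI
Flexibility coefficient — unit upward force at C: δ_{CC} = L³/(3EI) = 9/EI.
Compatibility at C: δ_0 − R_C·δ_{CC} = 0, so R_C = 272.7/9 = 30.3 kN.

R_C = 30.3 kN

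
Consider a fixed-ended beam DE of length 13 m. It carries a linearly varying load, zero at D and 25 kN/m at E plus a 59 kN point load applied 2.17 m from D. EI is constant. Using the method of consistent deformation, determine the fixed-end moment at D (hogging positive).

M_D = 229.7 kN·m

Take the two fixed-end moments M_D, M_E as redundants; the released structure is the simple span DE.
End rotations of the released simple span under the applied load (×1/EI):
  at D: triangular load, peak 25: 7w₀L³/(360EI) = 1068/EI
  at E: triangular load, peak 25: w₀L³/(45EI) = 1221/EI
  at D: point load 59 at a = 2.17: Pab(L + b)/(6LEI) = 423.6/EI
  at E: point load 59 at a = 2.17: Pab(L + a)/(6LEI) = 269.7/EI
  θ_D0 = 1492/EI,  θ_E0 = 1490/EI
Flexibility coefficients: a unit moment at one end gives L/(3EI) there and L/(6EI) at the far end, so f₁₁ = f₂₂ = 4.333/EI and f₁₂ = f₂₁ = 2.167/EI.
Compatibility — zero rotation at each built-in end:
  4.333 M_D + 2.167 M_E = 1492
  2.167 M_D + 4.333 M_E = 1490
Solving the pair gives M_D = 229.7 kN·m and M_E = 229.1 kN·m (hogging).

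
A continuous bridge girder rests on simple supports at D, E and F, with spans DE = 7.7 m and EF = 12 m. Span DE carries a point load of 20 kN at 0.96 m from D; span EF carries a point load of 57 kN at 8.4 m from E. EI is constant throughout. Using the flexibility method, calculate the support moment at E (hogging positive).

Insert a hinge at E; M_E is the redundant, and each span becomes simply supported.
Rotations at E on the released spans (each span's end-slope, ×1/EI):
  span DE: point load 20 at a = 0.96: Pab(L + a)/(6LEI) = 24.26/EI
  span EF: point load 57 at a = 8.4: Pab(L + b)/(6LEI) = 373.5/EI
  relative rotation θ_0 = (24.26 + 373.5)/EI = 397.7/EI
A unit hogging moment at E produces rotation L₁/(3EI) + L₂/(3EI) = 6.567/EI.
Slope continuity at E: θ_0 = M_E·6.567/EI, so M_E = 397.7/6.567 = 60.57 kN·m (hogging).

M_E = 60.57 kN·m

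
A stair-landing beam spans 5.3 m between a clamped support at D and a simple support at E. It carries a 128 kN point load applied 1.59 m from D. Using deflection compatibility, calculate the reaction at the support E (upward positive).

Release the roller at E. Primary structure: cantilever fixed at D.
Downward deflection at the released point E due to the loads:
  point load 128 at a = 1.59: Pa²(3L − a)/(6EI) = 771.8/EI
Flexibility coefficient — unit upward force at E: δ_{EE} = L³/(3EI) = 49.63/EI.
Compatibility at E: δ_0 − R_E·δ_{EE} = 0, so R_E = 771.8/49.63 = 15.55 kN.

R_E = 15.55 kN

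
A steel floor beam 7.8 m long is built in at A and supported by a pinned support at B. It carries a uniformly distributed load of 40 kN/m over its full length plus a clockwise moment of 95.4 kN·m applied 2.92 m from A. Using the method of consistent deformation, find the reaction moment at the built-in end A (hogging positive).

Take the reaction at B as the redundant and release it; the primary structure is a cantilever fixed at A.
Primary-structure tip deflection at B by superposition:
  UDL 40: wL⁴/(8EI) = 18508/EI
  clockwise couple 95.4 at a = 2.92: M₀a(2L − a)/(2EI) = 1766/EI
  δ_0 = 20274/EI
Tip deflection under a unit load at B: L³/(3EI) = 158.2/EI.
Compatibility at B: δ_0 − R_B·δ_{BB} = 0, so R_B = 20274/158.2 = 128.2 kN.
Moment equilibrium about A: M_A = Σ(load moments about A) − R_B·L = 1312 − 128.2×7.8 = 312.5 kN·m.

M_A = 312.5 kN·m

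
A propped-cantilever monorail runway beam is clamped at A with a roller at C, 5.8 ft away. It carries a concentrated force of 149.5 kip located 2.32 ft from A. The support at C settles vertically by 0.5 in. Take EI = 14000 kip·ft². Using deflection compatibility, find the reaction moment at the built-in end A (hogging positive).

Release the roller at C. Primary structure: cantilever fixed at A.
Primary-structure tip deflection at C by superposition:
  point load 149.5 at a = 2.32: Pa²(3L − a)/(6EI) = 2022/EI
Flexibility coefficient — unit upward force at C: δ_{CC} = L³/(3EI) = 65.04/EI.
With EI = 14000 kip·ft²: δ_0 = 0.14446 ft and δ_{CC} = 0.004646 ft/kip.
Compatibility — the beam at C must follow the support down by 0.04167 ft: δ_0 − R_C·δ_{CC} = 0.04167, so R_C = (0.14446 − 0.04167)/0.004646 = 22.13 kip.
Moment equilibrium about A: M_A = Σ(load moments about A) − R_C·L = 346.8 − 22.13×5.8 = 218.5 kip·ft.

M_A = 218.5 kip·ft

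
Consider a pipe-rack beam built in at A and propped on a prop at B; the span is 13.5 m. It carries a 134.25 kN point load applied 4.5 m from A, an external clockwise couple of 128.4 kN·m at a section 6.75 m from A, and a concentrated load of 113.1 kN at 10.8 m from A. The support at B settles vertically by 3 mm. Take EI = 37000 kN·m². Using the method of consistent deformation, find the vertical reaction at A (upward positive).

R_A = 137.3 kN

Remove the prop at B; the released (primary) structure is a cantilever built in at A.
Downward deflection at the released point B due to the loads:
  point load 134.25 at a = 4.5: Pa²(3L − a)/(6EI) = 16311/EI
  clockwise couple 128.4 at a = 6.75: M₀a(2L − a)/(2EI) = 8775/EI
  point load 113.1 at a = 10.8: Pa²(3L − a)/(6EI) = 65300/EI
  δ_0 = 90387/EI
Flexibility coefficient — unit upward force at B: δ_{BB} = L³/(3EI) = 820.1/EI.
With EI = 37000 kN·m²: δ_0 = 2.4429 m and δ_{BB} = 0.022166 m/kN.
Compatibility — the beam at B must follow the support down by 0.003 m: δ_0 − R_B·δ_{BB} = 0.003, so R_B = (2.4429 − 0.003)/0.022166 = 110.1 kN.
Vertical equilibrium: R_A = ΣP − R_B = 247.3 − 110.1 = 137.3 kN.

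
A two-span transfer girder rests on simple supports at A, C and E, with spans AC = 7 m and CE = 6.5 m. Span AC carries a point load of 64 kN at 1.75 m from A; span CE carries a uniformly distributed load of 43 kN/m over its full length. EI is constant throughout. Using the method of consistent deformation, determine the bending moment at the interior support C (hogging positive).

Release continuity at C by inserting a hinge; the redundant is the internal moment M_C. The primary structure is two simply-supported spans AC and CE.
Rotations at C on the released spans (each span's end-slope, ×1/EI):
  span AC: point load 64 at a = 1.75: Pab(L + a)/(6LEI) = 122.5/EI
  span CE: UDL 43: wL³/(24EI) = 492/EI
  relative rotation θ_0 = (122.5 + 492)/EI = 614.5/EI
A unit hogging moment at C produces rotation L₁/(3EI) + L₂/(3EI) = 4.5/EI.
Slope continuity at C: θ_0 = M_C·4.5/EI, so M_C = 614.5/4.5 = 136.6 kN·m (hogging).

M_C = 136.6 kN·m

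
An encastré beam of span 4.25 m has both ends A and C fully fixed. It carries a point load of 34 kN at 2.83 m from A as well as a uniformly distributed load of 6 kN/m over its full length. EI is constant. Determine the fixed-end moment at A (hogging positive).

Take the two fixed-end moments M_A, M_C as redundants; the released structure is the simple span AC.
Simple-span end rotations at A and C under the given loads:
  at A: point load 34 at a = 2.83: Pab(L + b)/(6LEI) = 30.38/EI
  at C: point load 34 at a = 2.83: Pab(L + a)/(6LEI) = 37.94/EI
  at A: UDL 6: wL³/(24EI) = 19.19/EI
  at C: UDL 6: wL³/(24EI) = 19.19/EI
  θ_A0 = 49.57/EI,  θ_C0 = 57.13/EI
Flexibility coefficients: a unit moment at one end gives L/(3EI) there and L/(6EI) at the far end, so f₁₁ = f₂₂ = 1.417/EI and f₁₂ = f₂₁ = 0.7083/EI.
Compatibility — zero rotation at each built-in end:
  1.417 M_A + 0.7083 M_C = 49.57
  0.7083 M_A + 1.417 M_C = 57.13
Solving the pair gives M_A = 19.77 kN·m and M_C = 30.44 kN·m (hogging).

M_A = 19.77 kN·m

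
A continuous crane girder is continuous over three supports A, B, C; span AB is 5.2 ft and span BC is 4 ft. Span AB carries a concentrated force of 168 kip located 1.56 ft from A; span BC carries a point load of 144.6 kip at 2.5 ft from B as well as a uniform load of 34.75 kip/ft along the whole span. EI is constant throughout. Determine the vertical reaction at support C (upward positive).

Insert a hinge at B; M_B is the redundant, and each span becomes simply supported.
End slopes at the hinge B, treating each span as simply supported:
  span AB: point load 168 at a = 1.56: Pab(L + a)/(6LEI) = 206.7/EI
  span BC: point load 144.6 at a = 2.5: Pab(L + b)/(6LEI) = 124.3/EI
  span BC: UDL 34.75: wL³/(24EI) = 92.67/EI
  relative rotation θ_0 = (206.7 + 216.9)/EI = 423.6/EI
A unit hogging moment at B produces rotation L₁/(3EI) + L₂/(3EI) = 3.067/EI.
Slope continuity at B: θ_0 = M_B·3.067/EI, so M_B = 423.6/3.067 = 138.1 kip·ft (hogging).
Span BC, ΣM about C: R_B^{BC}·4 = 494.9 + 138.1, so R_B^{BC} = 158.3 kip and R_C = 283.6 − 158.3 = 125.3 kip.

R_C = 125.3 kip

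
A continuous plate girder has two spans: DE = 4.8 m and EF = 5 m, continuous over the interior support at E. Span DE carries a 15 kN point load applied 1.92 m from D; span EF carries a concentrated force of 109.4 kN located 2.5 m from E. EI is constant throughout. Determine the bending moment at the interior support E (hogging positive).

Take M_E as the redundant. Released structure: two simple spans DE and EF with a hinge at E.
End slopes at the hinge E, treating each span as simply supported:
  span DE: point load 15 at a = 1.92: Pab(L + a)/(6LEI) = 19.35/EI
  span EF: point load 109.4 at a = 2.5: Pab(L + b)/(6LEI) = 170.9/EI
  relative rotation θ_0 = (19.35 + 170.9)/EI = 190.3/EI
A unit hogging moment at E produces rotation L₁/(3EI) + L₂/(3EI) = 3.267/EI.
Slope continuity at E: θ_0 = M_E·3.267/EI, so M_E = 190.3/3.267 = 58.25 kN·m (hogging).

M_E = 58.25 kN·m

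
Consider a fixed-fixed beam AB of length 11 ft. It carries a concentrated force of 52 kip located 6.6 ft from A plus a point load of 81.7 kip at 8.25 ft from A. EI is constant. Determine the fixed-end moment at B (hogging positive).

M_B = 208.7 kip·ft

Release both end moments; the primary structure is a simply-supported span AB with redundants M_A and M_B.
Simple-span end rotations at A and B under the given loads:
  at A: point load 52 at a = 6.6: Pab(L + b)/(6LEI) = 352.4/EI
  at B: point load 52 at a = 6.6: Pab(L + a)/(6LEI) = 402.7/EI
  at A: point load 81.7 at a = 8.25: Pab(L + b)/(6LEI) = 386.2/EI
  at B: point load 81.7 at a = 8.25: Pab(L + a)/(6LEI) = 540.6/EI
  θ_A0 = 738.5/EI,  θ_B0 = 943.3/EI
Flexibility coefficients: a unit moment at one end gives L/(3EI) there and L/(6EI) at the far end, so f₁₁ = f₂₂ = 3.667/EI and f₁₂ = f₂₁ = 1.833/EI.
Compatibility — zero rotation at each built-in end:
  3.667 M_A + 1.833 M_B = 738.5
  1.833 M_A + 3.667 M_B = 943.3
Solving the pair gives M_A = 97.04 kip·ft and M_B = 208.7 kip·ft (hogging).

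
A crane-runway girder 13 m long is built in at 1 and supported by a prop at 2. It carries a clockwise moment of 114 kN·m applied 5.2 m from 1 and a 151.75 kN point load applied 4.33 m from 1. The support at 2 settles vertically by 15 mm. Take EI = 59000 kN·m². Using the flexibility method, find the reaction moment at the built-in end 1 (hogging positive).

M_1 = 385.5 kN·m

Choose R_2 as the redundant. The primary structure is the cantilever fixed at 1.
Primary-structure tip deflection at 2 by superposition:
  clockwise couple 114 at a = 5.2: M₀a(2L − a)/(2EI) = 6165/EI
  point load 151.75 at a = 4.33: Pa²(3L − a)/(6EI) = 16440/EI
  δ_0 = 22605/EI
Flexibility coefficient — unit upward force at 2: δ_{22} = L³/(3EI) = 732.3/EI.
With EI = 59000 kN·m²: δ_0 = 0.38314 m and δ_{22} = 0.012412 m/kN.
Compatibility — the beam at 2 must follow the support down by 0.015 m: δ_0 − R_2·δ_{22} = 0.015, so R_2 = (0.38314 − 0.015)/0.012412 = 29.66 kN.
Moment equilibrium about 1: M_1 = Σ(load moments about 1) − R_2·L = 771.1 − 29.66×13 = 385.5 kN·m.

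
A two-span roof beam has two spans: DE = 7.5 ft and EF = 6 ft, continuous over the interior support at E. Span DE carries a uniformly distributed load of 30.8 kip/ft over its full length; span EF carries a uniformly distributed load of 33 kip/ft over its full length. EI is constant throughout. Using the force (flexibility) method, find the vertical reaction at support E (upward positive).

R_E = 270.4 kip

Release continuity at E by inserting a hinge; the redundant is the internal moment M_E. The primary structure is two simply-supported spans DE and EF.
Discontinuity in slope at E on the released structure — sum the simple-span end rotations:
  span DE: UDL 30.8: wL³/(24EI) = 541.4/EI
  span EF: UDL 33: wL³/(24EI) = 297/EI
  relative rotation θ_0 = (541.4 + 297)/EI = 838.4/EI
A unit hogging moment at E produces rotation L₁/(3EI) + L₂/(3EI) = 4.5/EI.
Compatibility: M_E·(L₁+L₂)/(3EI) = θ_0, giving M_E = 186.3 kip·ft (hogging).
Span DE, ΣM about D with M_E applied at E: R_E^{DE}·7.5 = 866.2 + 186.3, so R_E^{DE} = 140.3 kip and R_D = 231 − 140.3 = 90.66 kip.
Span EF, ΣM about F: R_E^{EF}·6 = 594 + 186.3, so R_E^{EF} = 130.1 kip and R_F = 198 − 130.1 = 67.95 kip.
R_E = 140.3 + 130.1 = 270.4 kip.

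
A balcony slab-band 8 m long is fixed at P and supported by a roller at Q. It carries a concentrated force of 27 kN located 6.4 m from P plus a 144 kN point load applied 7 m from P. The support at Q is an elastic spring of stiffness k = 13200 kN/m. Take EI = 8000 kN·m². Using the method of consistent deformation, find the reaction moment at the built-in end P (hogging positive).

M_P = 95.47 kN·m

Choose R_Q as the redundant. The primary structure is the cantilever fixed at P.
Free-end deflection of the primary structure under the applied loading (downward +):
  point load 27 at a = 6.4: Pa²(3L − a)/(6EI) = 3244/EI
  point load 144 at a = 7: Pa²(3L − a)/(6EI) = 19992/EI
  δ_0 = 23236/EI
Flexibility coefficient — unit upward force at Q: δ_{QQ} = L³/(3EI) = 170.7/EI.
With EI = 8000 kN·m²: δ_0 = 2.9045 m and δ_{QQ} = 0.021333 m/kN.
Compatibility — the spring shortens by R_Q/k under the reaction it provides: δ_0 − R_Q·δ_{QQ} = R_Q/k. With 1/k = 0.000076 m/kN, R_Q = δ_0 / (δ_{QQ} + 1/k) = 2.9045 / (0.021333 + 0.000076) = 135.7 kN.
Moment equilibrium about P: M_P = Σ(load moments about P) − R_Q·L = 1181 − 135.7×8 = 95.47 kN·m.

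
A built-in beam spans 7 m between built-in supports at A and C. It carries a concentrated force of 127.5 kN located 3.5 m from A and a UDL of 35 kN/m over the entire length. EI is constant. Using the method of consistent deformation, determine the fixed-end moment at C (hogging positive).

M_C = 254.5 kN·m

Release both end moments; the primary structure is a simply-supported span AC with redundants M_A and M_C.
On the primary (simply-supported) span, the end slopes from the loading are:
  at A: point load 127.5 at a = 3.5: Pab(L + b)/(6LEI) = 390.5/EI
  at C: point load 127.5 at a = 3.5: Pab(L + a)/(6LEI) = 390.5/EI
  at A: UDL 35: wL³/(24EI) = 500.2/EI
  at C: UDL 35: wL³/(24EI) = 500.2/EI
  θ_A0 = 890.7/EI,  θ_C0 = 890.7/EI
Flexibility coefficients: a unit moment at one end gives L/(3EI) there and L/(6EI) at the far end, so f₁₁ = f₂₂ = 2.333/EI and f₁₂ = f₂₁ = 1.167/EI.
Compatibility — zero rotation at each built-in end:
  2.333 M_A + 1.167 M_C = 890.7
  1.167 M_A + 2.333 M_C = 890.7
Solving the pair gives M_A = 254.5 kN·m and M_C = 254.5 kN·m (hogging).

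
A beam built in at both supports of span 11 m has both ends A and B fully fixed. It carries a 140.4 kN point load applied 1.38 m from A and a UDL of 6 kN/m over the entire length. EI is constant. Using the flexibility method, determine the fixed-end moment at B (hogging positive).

Release both end moments; the primary structure is a simply-supported span AB with redundants M_A and M_B.
End rotations of the released simple span under the applied load (×1/EI):
  at A: point load 140.4 at a = 1.38: Pab(L + b)/(6LEI) = 582.3/EI
  at B: point load 140.4 at a = 1.38: Pab(L + a)/(6LEI) = 349.6/EI
  at A: UDL 6: wL³/(24EI) = 332.8/EI
  at B: UDL 6: wL³/(24EI) = 332.8/EI
  θ_A0 = 915.1/EI,  θ_B0 = 682.4/EI
Flexibility coefficients: a unit moment at one end gives L/(3EI) there and L/(6EI) at the far end, so f₁₁ = f₂₂ = 3.667/EI and f₁₂ = f₂₁ = 1.833/EI.
Compatibility — zero rotation at each built-in end:
  3.667 M_A + 1.833 M_B = 915.1
  1.833 M_A + 3.667 M_B = 682.4
Solving the pair gives M_A = 208.7 kN·m and M_B = 81.76 kN·m (hogging).

M_B = 81.76 kN·m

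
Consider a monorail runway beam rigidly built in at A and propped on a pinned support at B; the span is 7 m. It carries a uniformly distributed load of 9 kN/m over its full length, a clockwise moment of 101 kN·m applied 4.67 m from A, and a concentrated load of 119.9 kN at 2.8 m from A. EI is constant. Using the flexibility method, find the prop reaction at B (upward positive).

R_B = 67.81 kN

Take the reaction at B as the redundant and release it; the primary structure is a cantilever fixed at A.
Downward deflection at the released point B due to the loads:
  UDL 9: wL⁴/(8EI) = 2701/EI
  clockwise couple 101 at a = 4.67: M₀a(2L − a)/(2EI) = 2200/EI
  point load 119.9 at a = 2.8: Pa²(3L − a)/(6EI) = 2851/EI
  δ_0 = 7753/EI
Flexibility coefficient — unit upward force at B: δ_{BB} = L³/(3EI) = 114.3/EI.
The prop prevents deflection at B: R_B = δ_0/δ_{BB} = 7753/114.3 = 67.81 kN.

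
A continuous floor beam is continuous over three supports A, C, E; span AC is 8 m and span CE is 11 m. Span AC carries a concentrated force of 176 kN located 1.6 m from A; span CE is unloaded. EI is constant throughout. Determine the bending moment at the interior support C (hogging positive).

Insert a hinge at C; M_C is the redundant, and each span becomes simply supported.
Discontinuity in slope at C on the released structure — sum the simple-span end rotations:
  span AC: point load 176 at a = 1.6: Pab(L + a)/(6LEI) = 360.4/EI
  relative rotation θ_0 = (360.4 + 0)/EI = 360.4/EI
A unit hogging moment at C produces rotation L₁/(3EI) + L₂/(3EI) = 6.333/EI.
Compatibility: M_C·(L₁+L₂)/(3EI) = θ_0, giving M_C = 56.91 kN·m (hogging).

M_C = 56.91 kN·m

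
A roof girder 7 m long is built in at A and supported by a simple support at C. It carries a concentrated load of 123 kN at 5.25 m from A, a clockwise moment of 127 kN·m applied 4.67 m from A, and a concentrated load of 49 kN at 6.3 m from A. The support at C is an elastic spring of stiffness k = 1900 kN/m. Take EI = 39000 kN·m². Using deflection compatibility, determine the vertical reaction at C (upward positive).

R_C = 121.8 kN

Release the roller at C. Primary structure: cantilever fixed at A.
Primary-structure tip deflection at C by superposition:
  point load 123 at a = 5.25: Pa²(3L − a)/(6EI) = 8899/EI
  clockwise couple 127 at a = 4.67: M₀a(2L − a)/(2EI) = 2767/EI
  point load 49 at a = 6.3: Pa²(3L − a)/(6EI) = 4765/EI
  δ_0 = 16431/EI
Tip deflection under a unit load at C: L³/(3EI) = 114.3/EI.
With EI = 39000 kN·m²: δ_0 = 0.4213 m and δ_{CC} = 0.002932 m/kN.
Compatibility — the spring shortens by R_C/k under the reaction it provides: δ_0 − R_C·δ_{CC} = R_C/k. With 1/k = 0.000526 m/kN, R_C = δ_0 / (δ_{CC} + 1/k) = 0.4213 / (0.002932 + 0.000526) = 121.8 kN.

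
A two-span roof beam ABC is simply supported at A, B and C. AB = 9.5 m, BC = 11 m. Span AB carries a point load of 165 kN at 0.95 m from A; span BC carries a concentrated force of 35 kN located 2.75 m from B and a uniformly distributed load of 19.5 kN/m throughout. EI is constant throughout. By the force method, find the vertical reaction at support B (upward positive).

R_B = 194.7 kN

Insert a hinge at B; M_B is the redundant, and each span becomes simply supported.
End slopes at the hinge B, treating each span as simply supported:
  span AB: point load 165 at a = 0.95: Pab(L + a)/(6LEI) = 245.7/EI
  span BC: point load 35 at a = 2.75: Pab(L + b)/(6LEI) = 231.6/EI
  span BC: UDL 19.5: wL³/(24EI) = 1081/EI
  relative rotation θ_0 = (245.7 + 1313)/EI = 1559/EI
A unit hogging moment at B produces rotation L₁/(3EI) + L₂/(3EI) = 6.833/EI.
Compatibility: M_B·(L₁+L₂)/(3EI) = θ_0, giving M_B = 228.1 kN·m (hogging).
Span AB, ΣM about A with M_B applied at B: R_B^{AB}·9.5 = 156.8 + 228.1, so R_B^{AB} = 40.51 kN and R_A = 165 − 40.51 = 124.5 kN.
Span BC, ΣM about C: R_B^{BC}·11 = 1468 + 228.1, so R_B^{BC} = 154.2 kN and R_C = 249.5 − 154.2 = 95.26 kN.
R_B = 40.51 + 154.2 = 194.7 kN.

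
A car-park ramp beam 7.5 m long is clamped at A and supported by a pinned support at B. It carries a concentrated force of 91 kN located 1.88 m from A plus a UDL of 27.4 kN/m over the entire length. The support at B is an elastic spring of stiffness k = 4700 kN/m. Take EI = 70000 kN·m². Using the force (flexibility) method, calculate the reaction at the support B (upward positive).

Remove the prop at B; the released (primary) structure is a cantilever built in at A.
Free-end deflection of the primary structure under the applied loading (downward +):
  point load 91 at a = 1.88: Pa²(3L − a)/(6EI) = 1105/EI
  UDL 27.4: wL⁴/(8EI) = 10837/EI
  δ_0 = 11942/EI
Tip deflection under a unit load at B: L³/(3EI) = 140.6/EI.
With EI = 70000 kN·m²: δ_0 = 0.1706 m and δ_{BB} = 0.002009 m/kN.
Compatibility — the spring shortens by R_B/k under the reaction it provides: δ_0 − R_B·δ_{BB} = R_B/k. With 1/k = 0.000213 m/kN, R_B = δ_0 / (δ_{BB} + 1/k) = 0.1706 / (0.002009 + 0.000213) = 76.79 kN.

R_B = 76.79 kN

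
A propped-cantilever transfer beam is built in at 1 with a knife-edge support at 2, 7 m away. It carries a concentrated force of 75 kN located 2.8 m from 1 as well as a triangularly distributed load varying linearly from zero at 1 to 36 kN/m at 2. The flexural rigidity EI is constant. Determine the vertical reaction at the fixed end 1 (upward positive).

Choose R_2 as the redundant. The primary structure is the cantilever fixed at 1.
Primary-structure tip deflection at 2 by superposition:
  point load 75 at a = 2.8: Pa²(3L − a)/(6EI) = 1784/EI
  triangular load, peak 36 at the free end: 11w₀L⁴/(120EI) = 7923/EI
  δ_0 = 9707/EI
Flexibility coefficient — unit upward force at 2: δ_{22} = L³/(3EI) = 114.3/EI.
Compatibility at 2: δ_0 − R_2·δ_{22} = 0, so R_2 = 9707/114.3 = 84.9 kN.
Vertical equilibrium: R_1 = ΣP − R_2 = 201 − 84.9 = 116.1 kN.

R_1 = 116.1 kN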